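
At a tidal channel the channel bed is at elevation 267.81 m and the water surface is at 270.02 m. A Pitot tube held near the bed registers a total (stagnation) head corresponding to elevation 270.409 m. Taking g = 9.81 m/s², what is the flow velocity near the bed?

v ≈ 2.76 m/s

Near the bed, under hydrostatic conditions, the piezometric head (z + ψ) equals the free-surface elevation, 270.02 m.
Velocity head = total − piezometric = 270.409 − 270.02 = 0.389 m.
v = √(2g·h_v) = √(2 × 9.81 × 0.389) = 2.76 m/s.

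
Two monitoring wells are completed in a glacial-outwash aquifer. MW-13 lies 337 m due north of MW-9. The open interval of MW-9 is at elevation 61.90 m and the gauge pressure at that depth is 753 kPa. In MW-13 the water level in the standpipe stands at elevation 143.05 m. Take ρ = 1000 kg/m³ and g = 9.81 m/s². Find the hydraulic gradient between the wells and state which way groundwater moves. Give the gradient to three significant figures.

Pressure head at MW-9: ψ = P/(ρg) = 753×1000 / (1000 × 9.81) = 76.76 m.
Total head at MW-9: h = z + ψ = 61.90 + 76.76 = 138.66 m.
Total head at MW-13: h = 143.05 m (water level in the piezometer is the total head).
Head difference: h(MW-9) − h(MW-13) = 138.66 − 143.05 = -4.39 m.
Hydraulic gradient: i = |Δh| / L = 4.39 / 337 = 0.0130.
Flow is from higher to lower head: from MW-13 toward MW-9, i.e. toward the south.

i ≈ 0.0130; groundwater flows toward the south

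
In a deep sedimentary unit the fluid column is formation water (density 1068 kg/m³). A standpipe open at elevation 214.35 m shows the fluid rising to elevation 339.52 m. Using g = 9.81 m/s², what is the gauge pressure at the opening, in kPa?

P ≈ 1310 kPa

Pressure head ψ = h − z = 339.52 − 214.35 = 125.17 m.
P = ρgψ = 1068 × 9.81 × 125.17 = 1311416 Pa ≈ 1310 kPa.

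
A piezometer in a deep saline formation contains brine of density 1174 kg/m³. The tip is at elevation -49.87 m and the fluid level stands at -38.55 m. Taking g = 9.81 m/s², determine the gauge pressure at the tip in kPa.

Pressure head ψ = h − z = -38.55 − (-49.87) = 11.32 m.
P = ρgψ = 1174 × 9.81 × 11.32 = 130372 Pa ≈ 130 kPa.

P ≈ 130 kPa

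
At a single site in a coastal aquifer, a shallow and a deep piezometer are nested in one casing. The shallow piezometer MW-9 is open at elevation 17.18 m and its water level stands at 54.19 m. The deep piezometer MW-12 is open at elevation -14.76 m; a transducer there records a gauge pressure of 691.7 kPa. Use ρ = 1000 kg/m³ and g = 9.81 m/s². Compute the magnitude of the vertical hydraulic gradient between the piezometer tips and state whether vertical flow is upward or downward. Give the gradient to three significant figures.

Total head at MW-9: h = 54.19 m (water level in the standpipe).
Pressure head at MW-12: ψ = P/(ρg) = 691.7×1000 / (1000 × 9.81) = 70.51 m.
Total head at MW-12: h = z + ψ = -14.76 + 70.51 = 55.75 m.
Δh = h(MW-9) − h(MW-12) = 54.19 − 55.75 = -1.56 m.
Vertical separation Δz = 17.18 − (-14.76) = 31.94 m.
|i_v| = |Δh| / Δz = 1.56 / 31.94 = 0.0488.
Head is higher in the deep piezometer, so vertical flow is upward (discharge condition).

|i_v| ≈ 0.0488; vertical flow is upward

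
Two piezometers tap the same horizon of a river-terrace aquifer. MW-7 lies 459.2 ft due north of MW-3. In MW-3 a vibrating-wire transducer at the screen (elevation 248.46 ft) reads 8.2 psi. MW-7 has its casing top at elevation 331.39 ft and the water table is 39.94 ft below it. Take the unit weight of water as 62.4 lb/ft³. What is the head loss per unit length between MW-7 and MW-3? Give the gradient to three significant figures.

Pressure head at MW-3: ψ = 144·P/γ = 144 × 8.2 / 62.4 = 18.92 ft.
Total head at MW-3: h = z + ψ = 248.46 + 18.92 = 267.38 ft.
Total head at MW-7: h = 331.39 − 39.94 = 291.45 ft.
Head difference: h(MW-3) − h(MW-7) = 267.38 − 291.45 = -24.07 ft.
Hydraulic gradient: i = |Δh| / L = 24.07 / 459.2 = 0.0524.

i ≈ 0.0524 ft/ft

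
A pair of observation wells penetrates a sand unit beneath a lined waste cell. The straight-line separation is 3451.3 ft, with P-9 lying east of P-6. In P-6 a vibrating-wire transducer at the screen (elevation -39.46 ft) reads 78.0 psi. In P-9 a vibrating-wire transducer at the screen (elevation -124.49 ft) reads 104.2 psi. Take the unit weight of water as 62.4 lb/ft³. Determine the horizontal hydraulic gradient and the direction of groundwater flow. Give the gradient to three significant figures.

Pressure head at P-6: ψ = 144·P/γ = 144 × 78.0 / 62.4 = 180.00 ft.
Total head at P-6: h = z + ψ = -39.46 + 180.00 = 140.54 ft.
Pressure head at P-9: ψ = 144·P/γ = 144 × 104.2 / 62.4 = 240.46 ft.
Total head at P-9: h = z + ψ = -124.49 + 240.46 = 115.97 ft.
Head difference: h(P-6) − h(P-9) = 140.54 − 115.97 = 24.57 ft.
Hydraulic gradient: i = |Δh| / L = 24.57 / 3451.3 = 0.00712.
Flow is from higher to lower head: from P-6 toward P-9, i.e. toward the east.

i ≈ 0.00712; groundwater flows toward the east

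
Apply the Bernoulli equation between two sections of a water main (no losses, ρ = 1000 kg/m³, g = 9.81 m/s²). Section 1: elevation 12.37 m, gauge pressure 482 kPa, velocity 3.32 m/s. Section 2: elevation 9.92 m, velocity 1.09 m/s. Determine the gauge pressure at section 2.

P₂ ≈ 511 kPa

Pressure head at 1: ψ₁ = P₁/(ρg) = 482×1000 / (1000 × 9.81) = 49.13 m.
Velocity heads: v₁²/2g = 3.32²/19.62 = 0.562 m; v₂²/2g = 1.09²/19.62 = 0.061 m.
Total head H = z₁ + ψ₁ + v₁²/2g = 12.37 + 49.13 + 0.562 = 62.06 m.
ψ₂ = H − z₂ − v₂²/2g = 62.06 − 9.92 − 0.061 = 52.08 m.
P₂ = ρgψ₂ = 1000 × 9.81 × 52.08 ≈ 511 kPa.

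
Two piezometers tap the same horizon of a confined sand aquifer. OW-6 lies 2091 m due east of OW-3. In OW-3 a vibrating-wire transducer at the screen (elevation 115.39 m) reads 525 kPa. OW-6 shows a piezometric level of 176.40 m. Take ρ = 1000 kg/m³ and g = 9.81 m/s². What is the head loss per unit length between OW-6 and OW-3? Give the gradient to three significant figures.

Pressure head at OW-3: ψ = P/(ρg) = 525×1000 / (1000 × 9.81) = 53.52 m.
Total head at OW-3: h = z + ψ = 115.39 + 53.52 = 168.91 m.
Total head at OW-6: h = 176.40 m (water level in the piezometer is the total head).
Head difference: h(OW-3) − h(OW-6) = 168.91 − 176.40 = -7.49 m.
Hydraulic gradient: i = |Δh| / L = 7.49 / 2091 = 0.00358.

i ≈ 0.00358 m/m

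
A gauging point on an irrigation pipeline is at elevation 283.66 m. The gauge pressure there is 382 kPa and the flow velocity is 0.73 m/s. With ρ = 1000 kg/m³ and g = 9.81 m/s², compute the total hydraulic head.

Pressure head ψ = P/(ρg) = 382×1000 / (1000 × 9.81) = 38.94 m.
Velocity head = v²/(2g) = 0.73² / (2 × 9.81) = 0.027 m.
h = z + ψ + v²/(2g) = 283.66 + 38.94 + 0.027 = 322.63 m.

h ≈ 322.63 m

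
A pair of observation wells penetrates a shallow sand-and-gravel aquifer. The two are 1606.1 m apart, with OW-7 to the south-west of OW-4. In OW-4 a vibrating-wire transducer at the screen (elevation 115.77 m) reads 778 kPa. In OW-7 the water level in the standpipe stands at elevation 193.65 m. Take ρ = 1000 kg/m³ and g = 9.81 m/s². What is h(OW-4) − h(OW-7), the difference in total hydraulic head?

Pressure head at OW-4: ψ = P/(ρg) = 778×1000 / (1000 × 9.81) = 79.31 m.
Total head at OW-4: h = z + ψ = 115.77 + 79.31 = 195.08 m.
Total head at OW-7: h = 193.65 m (water level in the piezometer is the total head).
Head difference: h(OW-4) − h(OW-7) = 195.08 − 193.65 = 1.43 m.

Δh ≈ 1.43 m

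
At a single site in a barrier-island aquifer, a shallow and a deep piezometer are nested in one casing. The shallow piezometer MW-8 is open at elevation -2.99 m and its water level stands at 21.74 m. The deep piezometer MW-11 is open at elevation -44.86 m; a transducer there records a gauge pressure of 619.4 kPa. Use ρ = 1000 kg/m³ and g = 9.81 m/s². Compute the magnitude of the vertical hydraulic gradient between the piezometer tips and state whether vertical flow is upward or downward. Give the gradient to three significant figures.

Total head at MW-8: h = 21.74 m (water level in the standpipe).
Pressure head at MW-11: ψ = P/(ρg) = 619.4×1000 / (1000 × 9.81) = 63.14 m.
Total head at MW-11: h = z + ψ = -44.86 + 63.14 = 18.28 m.
Δh = h(MW-8) − h(MW-11) = 21.74 − 18.28 = 3.46 m.
Vertical separation Δz = -2.99 − (-44.86) = 41.87 m.
|i_v| = |Δh| / Δz = 3.46 / 41.87 = 0.0826.
Head is higher in the shallow piezometer, so vertical flow is downward (recharge condition).

|i_v| ≈ 0.0826; vertical flow is downward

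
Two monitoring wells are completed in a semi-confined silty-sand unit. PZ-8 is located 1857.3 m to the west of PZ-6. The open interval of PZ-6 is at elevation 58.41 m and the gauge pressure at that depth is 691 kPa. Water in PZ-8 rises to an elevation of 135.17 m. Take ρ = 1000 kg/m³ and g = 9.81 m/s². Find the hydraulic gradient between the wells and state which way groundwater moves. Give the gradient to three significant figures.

i ≈ 0.00340; groundwater flows toward the east

Pressure head at PZ-6: ψ = P/(ρg) = 691×1000 / (1000 × 9.81) = 70.44 m.
Total head at PZ-6: h = z + ψ = 58.41 + 70.44 = 128.85 m.
Total head at PZ-8: h = 135.17 m (water level in the piezometer is the total head).
Head difference: h(PZ-6) − h(PZ-8) = 128.85 − 135.17 = -6.32 m.
Hydraulic gradient: i = |Δh| / L = 6.32 / 1857.3 = 0.00340.
Flow is from higher to lower head: from PZ-8 toward PZ-6, i.e. toward the east.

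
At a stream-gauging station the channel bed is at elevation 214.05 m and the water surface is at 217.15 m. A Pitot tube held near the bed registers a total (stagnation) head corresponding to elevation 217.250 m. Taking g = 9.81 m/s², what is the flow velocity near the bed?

v ≈ 1.40 m/s

Near the bed, under hydrostatic conditions, the piezometric head (z + ψ) equals the free-surface elevation, 217.15 m.
Velocity head = total − piezometric = 217.250 − 217.15 = 0.100 m.
v = √(2g·h_v) = √(2 × 9.81 × 0.100) = 1.40 m/s.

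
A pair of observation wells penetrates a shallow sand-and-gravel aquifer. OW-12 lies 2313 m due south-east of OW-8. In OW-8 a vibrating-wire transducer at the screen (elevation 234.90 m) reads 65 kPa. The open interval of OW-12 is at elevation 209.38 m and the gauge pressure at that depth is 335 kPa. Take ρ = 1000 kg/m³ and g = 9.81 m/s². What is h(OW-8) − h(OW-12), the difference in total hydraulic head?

Pressure head at OW-8: ψ = P/(ρg) = 65×1000 / (1000 × 9.81) = 6.63 m.
Total head at OW-8: h = z + ψ = 234.90 + 6.63 = 241.53 m.
Pressure head at OW-12: ψ = P/(ρg) = 335×1000 / (1000 × 9.81) = 34.15 m.
Total head at OW-12: h = z + ψ = 209.38 + 34.15 = 243.53 m.
Head difference: h(OW-8) − h(OW-12) = 241.53 − 243.53 = -2.00 m.

Δh ≈ -2.00 m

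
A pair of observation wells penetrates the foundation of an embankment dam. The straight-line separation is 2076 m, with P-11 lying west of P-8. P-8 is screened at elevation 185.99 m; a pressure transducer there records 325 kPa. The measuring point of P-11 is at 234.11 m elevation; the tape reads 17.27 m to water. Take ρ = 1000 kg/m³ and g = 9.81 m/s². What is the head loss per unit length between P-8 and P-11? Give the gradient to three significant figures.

i ≈ 0.00110 m/m

Pressure head at P-8: ψ = P/(ρg) = 325×1000 / (1000 × 9.81) = 33.13 m.
Total head at P-8: h = z + ψ = 185.99 + 33.13 = 219.12 m.
Total head at P-11: h = 234.11 − 17.27 = 216.84 m.
Head difference: h(P-8) − h(P-11) = 219.12 − 216.84 = 2.28 m.
Hydraulic gradient: i = |Δh| / L = 2.28 / 2076 = 0.00110.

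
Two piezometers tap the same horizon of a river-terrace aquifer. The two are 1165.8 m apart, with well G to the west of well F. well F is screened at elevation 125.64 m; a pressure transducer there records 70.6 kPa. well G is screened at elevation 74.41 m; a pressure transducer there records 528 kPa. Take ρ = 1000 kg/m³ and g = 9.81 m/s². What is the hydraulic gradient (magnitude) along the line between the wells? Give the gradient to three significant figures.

i ≈ 0.00395

Pressure head at well F: ψ = P/(ρg) = 70.6×1000 / (1000 × 9.81) = 7.20 m.
Total head at well F: h = z + ψ = 125.64 + 7.20 = 132.84 m.
Pressure head at well G: ψ = P/(ρg) = 528×1000 / (1000 × 9.81) = 53.82 m.
Total head at well G: h = z + ψ = 74.41 + 53.82 = 128.23 m.
Head difference: h(well F) − h(well G) = 132.84 − 128.23 = 4.61 m.
Hydraulic gradient: i = |Δh| / L = 4.61 / 1165.8 = 0.00395.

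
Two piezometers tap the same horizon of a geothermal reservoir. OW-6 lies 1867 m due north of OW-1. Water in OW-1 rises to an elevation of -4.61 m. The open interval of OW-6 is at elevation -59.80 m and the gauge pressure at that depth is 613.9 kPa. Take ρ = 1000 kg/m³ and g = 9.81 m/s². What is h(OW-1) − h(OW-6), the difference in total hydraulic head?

Total head at OW-1: h = -4.61 m (water level in the piezometer is the total head).
Pressure head at OW-6: ψ = P/(ρg) = 613.9×1000 / (1000 × 9.81) = 62.58 m.
Total head at OW-6: h = z + ψ = -59.80 + 62.58 = 2.78 m.
Head difference: h(OW-1) − h(OW-6) = -4.61 − 2.78 = -7.39 m.

Δh ≈ -7.39 m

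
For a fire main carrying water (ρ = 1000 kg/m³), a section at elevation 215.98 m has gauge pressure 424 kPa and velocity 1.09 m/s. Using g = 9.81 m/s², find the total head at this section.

Pressure head ψ = P/(ρg) = 424×1000 / (1000 × 9.81) = 43.22 m.
Velocity head = v²/(2g) = 1.09² / (2 × 9.81) = 0.061 m.
h = z + ψ + v²/(2g) = 215.98 + 43.22 + 0.061 = 259.26 m.

h ≈ 259.26 m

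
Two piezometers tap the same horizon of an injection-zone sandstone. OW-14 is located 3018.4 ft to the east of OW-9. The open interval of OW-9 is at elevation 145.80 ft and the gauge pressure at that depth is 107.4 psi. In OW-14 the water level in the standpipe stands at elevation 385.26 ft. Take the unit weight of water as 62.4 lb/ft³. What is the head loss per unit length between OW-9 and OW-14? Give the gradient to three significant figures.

i ≈ 0.00278 ft/ft

Pressure head at OW-9: ψ = 144·P/γ = 144 × 107.4 / 62.4 = 247.85 ft.
Total head at OW-9: h = z + ψ = 145.80 + 247.85 = 393.65 ft.
Total head at OW-14: h = 385.26 ft (water level in the piezometer is the total head).
Head difference: h(OW-9) − h(OW-14) = 393.65 − 385.26 = 8.39 ft.
Hydraulic gradient: i = |Δh| / L = 8.39 / 3018.4 = 0.00278.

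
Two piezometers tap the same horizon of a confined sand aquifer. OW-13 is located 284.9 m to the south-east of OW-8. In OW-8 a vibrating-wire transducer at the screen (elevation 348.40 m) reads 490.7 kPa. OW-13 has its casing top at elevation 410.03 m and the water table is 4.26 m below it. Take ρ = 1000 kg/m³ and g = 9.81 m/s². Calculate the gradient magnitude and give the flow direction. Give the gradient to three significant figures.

i ≈ 0.0258; groundwater flows toward the north-west

Pressure head at OW-8: ψ = P/(ρg) = 490.7×1000 / (1000 × 9.81) = 50.02 m.
Total head at OW-8: h = z + ψ = 348.40 + 50.02 = 398.42 m.
Total head at OW-13: h = 410.03 − 4.26 = 405.77 m.
Head difference: h(OW-8) − h(OW-13) = 398.42 − 405.77 = -7.35 m.
Hydraulic gradient: i = |Δh| / L = 7.35 / 284.9 = 0.0258.
Flow is from higher to lower head: from OW-13 toward OW-8, i.e. toward the north-west.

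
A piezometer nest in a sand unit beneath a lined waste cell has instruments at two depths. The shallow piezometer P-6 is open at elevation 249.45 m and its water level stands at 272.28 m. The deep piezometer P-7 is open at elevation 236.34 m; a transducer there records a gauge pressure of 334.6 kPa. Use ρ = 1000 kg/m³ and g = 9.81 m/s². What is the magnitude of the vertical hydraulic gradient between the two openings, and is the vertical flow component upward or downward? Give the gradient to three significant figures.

|i_v| ≈ 0.140; vertical flow is downward

Total head at P-6: h = 272.28 m (water level in the standpipe).
Pressure head at P-7: ψ = P/(ρg) = 334.6×1000 / (1000 × 9.81) = 34.11 m.
Total head at P-7: h = z + ψ = 236.34 + 34.11 = 270.45 m.
Δh = h(P-6) − h(P-7) = 272.28 − 270.45 = 1.83 m.
Vertical separation Δz = 249.45 − 236.34 = 13.11 m.
|i_v| = |Δh| / Δz = 1.83 / 13.11 = 0.140.
Head is higher in the shallow piezometer, so vertical flow is downward (recharge condition).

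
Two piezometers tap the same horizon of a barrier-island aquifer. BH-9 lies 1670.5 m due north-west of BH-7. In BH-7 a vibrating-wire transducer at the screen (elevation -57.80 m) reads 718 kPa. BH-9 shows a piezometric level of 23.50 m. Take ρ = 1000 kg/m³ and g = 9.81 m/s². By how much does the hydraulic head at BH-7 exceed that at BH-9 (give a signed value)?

Pressure head at BH-7: ψ = P/(ρg) = 718×1000 / (1000 × 9.81) = 73.19 m.
Total head at BH-7: h = z + ψ = -57.80 + 73.19 = 15.39 m.
Total head at BH-9: h = 23.50 m (water level in the piezometer is the total head).
Head difference: h(BH-7) − h(BH-9) = 15.39 − 23.50 = -8.11 m.

Δh ≈ -8.11 m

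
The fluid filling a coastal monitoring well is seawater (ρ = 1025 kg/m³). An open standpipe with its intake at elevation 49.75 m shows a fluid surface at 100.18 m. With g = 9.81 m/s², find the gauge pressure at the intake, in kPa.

P ≈ 507 kPa

Pressure head ψ = h − z = 100.18 − 49.75 = 50.43 m.
P = ρgψ = 1025 × 9.81 × 50.43 = 507086 Pa ≈ 507 kPa.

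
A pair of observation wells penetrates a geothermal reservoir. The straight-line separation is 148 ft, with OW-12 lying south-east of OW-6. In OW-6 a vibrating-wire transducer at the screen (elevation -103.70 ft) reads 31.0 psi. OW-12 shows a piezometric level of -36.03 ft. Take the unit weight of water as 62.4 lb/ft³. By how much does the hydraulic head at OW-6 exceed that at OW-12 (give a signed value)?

Pressure head at OW-6: ψ = 144·P/γ = 144 × 31.0 / 62.4 = 71.54 ft.
Total head at OW-6: h = z + ψ = -103.70 + 71.54 = -32.16 ft.
Total head at OW-12: h = -36.03 ft (water level in the piezometer is the total head).
Head difference: h(OW-6) − h(OW-12) = -32.16 − (-36.03) = 3.87 ft.

Δh ≈ 3.87 ft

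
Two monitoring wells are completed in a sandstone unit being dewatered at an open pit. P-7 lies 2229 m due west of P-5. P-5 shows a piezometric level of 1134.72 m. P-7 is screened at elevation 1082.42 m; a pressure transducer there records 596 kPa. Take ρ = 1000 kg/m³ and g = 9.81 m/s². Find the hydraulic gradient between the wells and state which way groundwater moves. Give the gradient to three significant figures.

Total head at P-5: h = 1134.72 m (water level in the piezometer is the total head).
Pressure head at P-7: ψ = P/(ρg) = 596×1000 / (1000 × 9.81) = 60.75 m.
Total head at P-7: h = z + ψ = 1082.42 + 60.75 = 1143.17 m.
Head difference: h(P-5) − h(P-7) = 1134.72 − 1143.17 = -8.45 m.
Hydraulic gradient: i = |Δh| / L = 8.45 / 2229 = 0.00379.
Flow is from higher to lower head: from P-7 toward P-5, i.e. toward the east.

i ≈ 0.00379; groundwater flows toward the east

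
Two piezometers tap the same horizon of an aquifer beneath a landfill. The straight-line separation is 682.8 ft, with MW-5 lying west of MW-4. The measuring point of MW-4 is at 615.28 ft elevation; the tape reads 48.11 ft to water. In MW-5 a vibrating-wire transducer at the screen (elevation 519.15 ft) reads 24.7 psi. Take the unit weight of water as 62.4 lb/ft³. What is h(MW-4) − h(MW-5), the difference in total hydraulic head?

Δh ≈ -8.98 ft

Total head at MW-4: h = 615.28 − 48.11 = 567.17 ft.
Pressure head at MW-5: ψ = 144·P/γ = 144 × 24.7 / 62.4 = 57.00 ft.
Total head at MW-5: h = z + ψ = 519.15 + 57.00 = 576.15 ft.
Head difference: h(MW-4) − h(MW-5) = 567.17 − 576.15 = -8.98 ft.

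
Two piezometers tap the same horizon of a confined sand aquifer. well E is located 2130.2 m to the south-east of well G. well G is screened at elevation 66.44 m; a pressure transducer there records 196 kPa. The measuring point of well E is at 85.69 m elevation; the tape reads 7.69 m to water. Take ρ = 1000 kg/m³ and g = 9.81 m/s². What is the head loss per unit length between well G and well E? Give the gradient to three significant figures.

i ≈ 0.00395 m/m

Pressure head at well G: ψ = P/(ρg) = 196×1000 / (1000 × 9.81) = 19.98 m.
Total head at well G: h = z + ψ = 66.44 + 19.98 = 86.42 m.
Total head at well E: h = 85.69 − 7.69 = 78.00 m.
Head difference: h(well G) − h(well E) = 86.42 − 78.00 = 8.42 m.
Hydraulic gradient: i = |Δh| / L = 8.42 / 2130.2 = 0.00395.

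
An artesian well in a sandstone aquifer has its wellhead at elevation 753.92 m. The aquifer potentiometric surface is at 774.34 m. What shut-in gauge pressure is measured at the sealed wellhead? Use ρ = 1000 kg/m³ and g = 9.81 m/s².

Head above the cap: Δh = 774.34 − 753.92 = 20.42 m.
P = ρgΔh = 1000 × 9.81 × 20.42 = 200320 Pa ≈ 200 kPa.

P ≈ 200 kPa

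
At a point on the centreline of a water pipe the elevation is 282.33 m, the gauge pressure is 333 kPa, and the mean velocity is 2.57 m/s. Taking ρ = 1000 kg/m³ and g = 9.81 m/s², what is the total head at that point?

Pressure head ψ = P/(ρg) = 333×1000 / (1000 × 9.81) = 33.94 m.
Velocity head = v²/(2g) = 2.57² / (2 × 9.81) = 0.337 m.
h = z + ψ + v²/(2g) = 282.33 + 33.94 + 0.337 = 316.61 m.

h ≈ 316.61 m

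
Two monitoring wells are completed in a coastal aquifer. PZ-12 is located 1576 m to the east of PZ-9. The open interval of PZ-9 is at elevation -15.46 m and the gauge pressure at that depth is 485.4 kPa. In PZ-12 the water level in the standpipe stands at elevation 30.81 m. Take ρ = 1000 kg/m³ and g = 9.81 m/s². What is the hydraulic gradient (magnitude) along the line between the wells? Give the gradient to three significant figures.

Pressure head at PZ-9: ψ = P/(ρg) = 485.4×1000 / (1000 × 9.81) = 49.48 m.
Total head at PZ-9: h = z + ψ = -15.46 + 49.48 = 34.02 m.
Total head at PZ-12: h = 30.81 m (water level in the piezometer is the total head).
Head difference: h(PZ-9) − h(PZ-12) = 34.02 − 30.81 = 3.21 m.
Hydraulic gradient: i = |Δh| / L = 3.21 / 1576 = 0.00204.

i ≈ 0.00204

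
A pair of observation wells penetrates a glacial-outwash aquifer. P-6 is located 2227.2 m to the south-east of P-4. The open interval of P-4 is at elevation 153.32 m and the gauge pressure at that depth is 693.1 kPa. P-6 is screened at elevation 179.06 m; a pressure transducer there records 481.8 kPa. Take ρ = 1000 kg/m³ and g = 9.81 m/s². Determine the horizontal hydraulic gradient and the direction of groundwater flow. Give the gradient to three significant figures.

Pressure head at P-4: ψ = P/(ρg) = 693.1×1000 / (1000 × 9.81) = 70.65 m.
Total head at P-4: h = z + ψ = 153.32 + 70.65 = 223.97 m.
Pressure head at P-6: ψ = P/(ρg) = 481.8×1000 / (1000 × 9.81) = 49.11 m.
Total head at P-6: h = z + ψ = 179.06 + 49.11 = 228.17 m.
Head difference: h(P-4) − h(P-6) = 223.97 − 228.17 = -4.20 m.
Hydraulic gradient: i = |Δh| / L = 4.20 / 2227.2 = 0.00189.
Flow is from higher to lower head: from P-6 toward P-4, i.e. toward the north-west.

i ≈ 0.00189; groundwater flows toward the north-west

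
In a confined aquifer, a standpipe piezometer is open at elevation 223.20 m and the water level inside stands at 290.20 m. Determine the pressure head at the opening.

Total head h = 290.20 m (the water-surface elevation in the piezometer).
Pressure head ψ = h − z = 290.20 − 223.20 = 67.00 m.

ψ ≈ 67.00 m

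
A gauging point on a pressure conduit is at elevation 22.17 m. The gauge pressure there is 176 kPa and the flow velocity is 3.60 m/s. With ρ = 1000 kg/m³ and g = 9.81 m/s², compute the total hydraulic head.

h ≈ 40.77 m

Pressure head ψ = P/(ρg) = 176×1000 / (1000 × 9.81) = 17.94 m.
Velocity head = v²/(2g) = 3.60² / (2 × 9.81) = 0.661 m.
h = z + ψ + v²/(2g) = 22.17 + 17.94 + 0.661 = 40.77 m.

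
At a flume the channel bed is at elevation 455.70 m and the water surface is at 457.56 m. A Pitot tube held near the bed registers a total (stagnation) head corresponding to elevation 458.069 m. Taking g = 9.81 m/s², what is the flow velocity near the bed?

v ≈ 3.16 m/s

Near the bed, under hydrostatic conditions, the piezometric head (z + ψ) equals the free-surface elevation, 457.56 m.
Velocity head = total − piezometric = 458.069 − 457.56 = 0.509 m.
v = √(2g·h_v) = √(2 × 9.81 × 0.509) = 3.16 m/s.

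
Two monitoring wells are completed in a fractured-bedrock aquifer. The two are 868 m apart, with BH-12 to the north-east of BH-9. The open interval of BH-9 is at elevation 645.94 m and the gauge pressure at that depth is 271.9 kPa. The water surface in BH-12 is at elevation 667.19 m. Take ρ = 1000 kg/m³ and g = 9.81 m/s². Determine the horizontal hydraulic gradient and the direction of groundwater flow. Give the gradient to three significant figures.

Pressure head at BH-9: ψ = P/(ρg) = 271.9×1000 / (1000 × 9.81) = 27.72 m.
Total head at BH-9: h = z + ψ = 645.94 + 27.72 = 673.66 m.
Total head at BH-12: h = 667.19 m (water level in the piezometer is the total head).
Head difference: h(BH-9) − h(BH-12) = 673.66 − 667.19 = 6.47 m.
Hydraulic gradient: i = |Δh| / L = 6.47 / 868 = 0.00745.
Flow is from higher to lower head: from BH-9 toward BH-12, i.e. toward the north-east.

i ≈ 0.00745; groundwater flows toward the north-east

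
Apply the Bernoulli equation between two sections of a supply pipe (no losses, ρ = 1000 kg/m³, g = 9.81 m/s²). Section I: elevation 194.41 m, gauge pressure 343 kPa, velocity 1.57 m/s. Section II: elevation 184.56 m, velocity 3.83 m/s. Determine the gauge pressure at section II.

Pressure head at I: ψ₁ = P₁/(ρg) = 343×1000 / (1000 × 9.81) = 34.96 m.
Velocity heads: v₁²/2g = 1.57²/19.62 = 0.126 m; v₂²/2g = 3.83²/19.62 = 0.748 m.
Total head H = z₁ + ψ₁ + v₁²/2g = 194.41 + 34.96 + 0.126 = 229.50 m.
ψ₂ = H − z₂ − v₂²/2g = 229.50 − 184.56 − 0.748 = 44.19 m.
P₂ = ρgψ₂ = 1000 × 9.81 × 44.19 ≈ 434 kPa.

P₂ ≈ 434 kPa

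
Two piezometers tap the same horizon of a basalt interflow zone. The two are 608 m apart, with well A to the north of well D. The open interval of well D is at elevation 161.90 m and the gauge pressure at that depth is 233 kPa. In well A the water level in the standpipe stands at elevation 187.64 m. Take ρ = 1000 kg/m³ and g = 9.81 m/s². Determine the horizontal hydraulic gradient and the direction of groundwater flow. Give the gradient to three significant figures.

Pressure head at well D: ψ = P/(ρg) = 233×1000 / (1000 × 9.81) = 23.75 m.
Total head at well D: h = z + ψ = 161.90 + 23.75 = 185.65 m.
Total head at well A: h = 187.64 m (water level in the piezometer is the total head).
Head difference: h(well D) − h(well A) = 185.65 − 187.64 = -1.99 m.
Hydraulic gradient: i = |Δh| / L = 1.99 / 608 = 0.00327.
Flow is from higher to lower head: from well A toward well D, i.e. toward the south.

i ≈ 0.00327; groundwater flows toward the south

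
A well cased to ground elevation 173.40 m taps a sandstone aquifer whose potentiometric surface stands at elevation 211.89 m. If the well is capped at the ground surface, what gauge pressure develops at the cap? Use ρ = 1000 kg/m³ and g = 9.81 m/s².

P ≈ 378 kPa

Head above the cap: Δh = 211.89 − 173.40 = 38.49 m.
P = ρgΔh = 1000 × 9.81 × 38.49 = 377587 Pa ≈ 378 kPa.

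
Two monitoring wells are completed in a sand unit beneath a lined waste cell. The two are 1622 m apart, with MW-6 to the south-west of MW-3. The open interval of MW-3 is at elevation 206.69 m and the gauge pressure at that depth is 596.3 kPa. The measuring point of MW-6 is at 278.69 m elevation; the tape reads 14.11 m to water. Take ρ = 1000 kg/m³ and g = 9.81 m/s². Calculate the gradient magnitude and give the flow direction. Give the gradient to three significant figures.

Pressure head at MW-3: ψ = P/(ρg) = 596.3×1000 / (1000 × 9.81) = 60.78 m.
Total head at MW-3: h = z + ψ = 206.69 + 60.78 = 267.47 m.
Total head at MW-6: h = 278.69 − 14.11 = 264.58 m.
Head difference: h(MW-3) − h(MW-6) = 267.47 − 264.58 = 2.89 m.
Hydraulic gradient: i = |Δh| / L = 2.89 / 1622 = 0.00178.
Flow is from higher to lower head: from MW-3 toward MW-6, i.e. toward the south-west.

i ≈ 0.00178; groundwater flows toward the south-west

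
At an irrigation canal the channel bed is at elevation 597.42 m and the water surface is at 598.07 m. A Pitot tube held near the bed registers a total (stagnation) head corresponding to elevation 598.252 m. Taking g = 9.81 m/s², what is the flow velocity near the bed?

Near the bed, under hydrostatic conditions, the piezometric head (z + ψ) equals the free-surface elevation, 598.07 m.
Velocity head = total − piezometric = 598.252 − 598.07 = 0.182 m.
v = √(2g·h_v) = √(2 × 9.81 × 0.182) = 1.89 m/s.

v ≈ 1.89 m/s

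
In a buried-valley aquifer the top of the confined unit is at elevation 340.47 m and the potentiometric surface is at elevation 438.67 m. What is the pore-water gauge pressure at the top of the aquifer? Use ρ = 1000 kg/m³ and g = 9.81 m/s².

P ≈ 963 kPa

Pressure head at the aquifer top: ψ = h − z = 438.67 − 340.47 = 98.20 m.
P = ρgψ = 1000 × 9.81 × 98.20 = 963342 Pa ≈ 963 kPa.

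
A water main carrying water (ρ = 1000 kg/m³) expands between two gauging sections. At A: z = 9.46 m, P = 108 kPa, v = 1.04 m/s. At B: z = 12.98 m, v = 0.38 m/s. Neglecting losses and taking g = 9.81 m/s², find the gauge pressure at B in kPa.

Pressure head at A: ψ₁ = P₁/(ρg) = 108×1000 / (1000 × 9.81) = 11.01 m.
Velocity heads: v₁²/2g = 1.04²/19.62 = 0.055 m; v₂²/2g = 0.38²/19.62 = 0.007 m.
Total head H = z₁ + ψ₁ + v₁²/2g = 9.46 + 11.01 + 0.055 = 20.52 m.
ψ₂ = H − z₂ − v₂²/2g = 20.52 − 12.98 − 0.007 = 7.53 m.
P₂ = ρgψ₂ = 1000 × 9.81 × 7.53 ≈ 73.9 kPa.

P₂ ≈ 73.9 kPa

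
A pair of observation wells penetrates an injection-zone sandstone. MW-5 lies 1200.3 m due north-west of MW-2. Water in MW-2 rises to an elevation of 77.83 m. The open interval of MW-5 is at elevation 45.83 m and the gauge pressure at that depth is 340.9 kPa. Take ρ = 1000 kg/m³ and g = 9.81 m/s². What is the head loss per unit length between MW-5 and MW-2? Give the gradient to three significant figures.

i ≈ 0.00229 m/m

Total head at MW-2: h = 77.83 m (water level in the piezometer is the total head).
Pressure head at MW-5: ψ = P/(ρg) = 340.9×1000 / (1000 × 9.81) = 34.75 m.
Total head at MW-5: h = z + ψ = 45.83 + 34.75 = 80.58 m.
Head difference: h(MW-2) − h(MW-5) = 77.83 − 80.58 = -2.75 m.
Hydraulic gradient: i = |Δh| / L = 2.75 / 1200.3 = 0.00229.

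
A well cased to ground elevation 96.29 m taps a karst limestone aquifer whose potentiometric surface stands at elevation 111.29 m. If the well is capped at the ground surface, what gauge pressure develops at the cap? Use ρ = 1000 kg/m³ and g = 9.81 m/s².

P ≈ 147 kPa

Head above the cap: Δh = 111.29 − 96.29 = 15.00 m.
P = ρgΔh = 1000 × 9.81 × 15.00 = 147150 Pa ≈ 147 kPa.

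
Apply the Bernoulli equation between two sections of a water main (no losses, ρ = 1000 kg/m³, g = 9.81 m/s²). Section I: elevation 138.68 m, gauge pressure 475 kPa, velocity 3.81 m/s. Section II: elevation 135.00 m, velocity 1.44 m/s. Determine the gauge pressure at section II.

P₂ ≈ 517 kPa

Pressure head at I: ψ₁ = P₁/(ρg) = 475×1000 / (1000 × 9.81) = 48.42 m.
Velocity heads: v₁²/2g = 3.81²/19.62 = 0.740 m; v₂²/2g = 1.44²/19.62 = 0.106 m.
Total head H = z₁ + ψ₁ + v₁²/2g = 138.68 + 48.42 + 0.740 = 187.84 m.
ψ₂ = H − z₂ − v₂²/2g = 187.84 − 135.00 − 0.106 = 52.73 m.
P₂ = ρgψ₂ = 1000 × 9.81 × 52.73 ≈ 517 kPa.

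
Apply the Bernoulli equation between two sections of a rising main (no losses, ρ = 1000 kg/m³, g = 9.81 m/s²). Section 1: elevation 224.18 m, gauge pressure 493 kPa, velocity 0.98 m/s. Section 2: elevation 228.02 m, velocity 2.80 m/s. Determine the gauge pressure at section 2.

Pressure head at 1: ψ₁ = P₁/(ρg) = 493×1000 / (1000 × 9.81) = 50.25 m.
Velocity heads: v₁²/2g = 0.98²/19.62 = 0.049 m; v₂²/2g = 2.80²/19.62 = 0.400 m.
Total head H = z₁ + ψ₁ + v₁²/2g = 224.18 + 50.25 + 0.049 = 274.48 m.
ψ₂ = H − z₂ − v₂²/2g = 274.48 − 228.02 − 0.400 = 46.06 m.
P₂ = ρgψ₂ = 1000 × 9.81 × 46.06 ≈ 452 kPa.

P₂ ≈ 452 kPa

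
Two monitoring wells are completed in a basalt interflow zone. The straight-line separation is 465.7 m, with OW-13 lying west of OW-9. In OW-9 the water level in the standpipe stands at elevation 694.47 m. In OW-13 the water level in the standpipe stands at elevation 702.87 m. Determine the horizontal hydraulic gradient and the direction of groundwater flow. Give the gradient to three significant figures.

Total head at OW-9: h = 694.47 m (water level in the piezometer is the total head).
Total head at OW-13: h = 702.87 m (water level in the piezometer is the total head).
Head difference: h(OW-9) − h(OW-13) = 694.47 − 702.87 = -8.40 m.
Hydraulic gradient: i = |Δh| / L = 8.40 / 465.7 = 0.0180.
Flow is from higher to lower head: from OW-13 toward OW-9, i.e. toward the east.

i ≈ 0.0180; groundwater flows toward the east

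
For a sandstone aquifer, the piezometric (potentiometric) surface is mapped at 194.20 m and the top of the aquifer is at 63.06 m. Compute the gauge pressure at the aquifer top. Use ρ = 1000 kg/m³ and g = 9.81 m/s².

P ≈ 1290 kPa

Pressure head at the aquifer top: ψ = h − z = 194.20 − 63.06 = 131.14 m.
P = ρgψ = 1000 × 9.81 × 131.14 = 1286483 Pa ≈ 1290 kPa.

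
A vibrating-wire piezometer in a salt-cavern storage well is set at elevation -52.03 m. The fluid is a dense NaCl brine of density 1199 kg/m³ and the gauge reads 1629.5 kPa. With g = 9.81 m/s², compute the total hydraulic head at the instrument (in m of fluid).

ψ = P/(ρg) = 1629.5×1000 / (1199 × 9.81) = 138.54 m.
h = z + ψ = -52.03 + 138.54 = 86.51 m.

h ≈ 86.51 m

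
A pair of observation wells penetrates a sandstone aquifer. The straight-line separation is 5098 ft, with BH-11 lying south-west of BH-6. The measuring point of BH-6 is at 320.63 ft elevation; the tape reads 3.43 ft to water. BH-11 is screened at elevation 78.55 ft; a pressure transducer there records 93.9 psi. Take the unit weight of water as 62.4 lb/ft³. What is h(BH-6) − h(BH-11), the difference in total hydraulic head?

Δh ≈ 21.96 ft

Total head at BH-6: h = 320.63 − 3.43 = 317.20 ft.
Pressure head at BH-11: ψ = 144·P/γ = 144 × 93.9 / 62.4 = 216.69 ft.
Total head at BH-11: h = z + ψ = 78.55 + 216.69 = 295.24 ft.
Head difference: h(BH-6) − h(BH-11) = 317.20 − 295.24 = 21.96 ft.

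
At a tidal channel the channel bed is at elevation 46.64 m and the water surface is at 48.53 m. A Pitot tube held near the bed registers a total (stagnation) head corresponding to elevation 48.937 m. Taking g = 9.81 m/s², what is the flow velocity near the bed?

Near the bed, under hydrostatic conditions, the piezometric head (z + ψ) equals the free-surface elevation, 48.53 m.
Velocity head = total − piezometric = 48.937 − 48.53 = 0.407 m.
v = √(2g·h_v) = √(2 × 9.81 × 0.407) = 2.83 m/s.

v ≈ 2.83 m/s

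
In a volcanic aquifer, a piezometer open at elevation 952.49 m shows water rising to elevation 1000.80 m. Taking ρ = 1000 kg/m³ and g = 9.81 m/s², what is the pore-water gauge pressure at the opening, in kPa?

Pressure head ψ = h − z = 1000.80 − 952.49 = 48.31 m.
P = ρgψ = 1000 × 9.81 × 48.31 = 473921 Pa ≈ 474 kPa.

P ≈ 474 kPa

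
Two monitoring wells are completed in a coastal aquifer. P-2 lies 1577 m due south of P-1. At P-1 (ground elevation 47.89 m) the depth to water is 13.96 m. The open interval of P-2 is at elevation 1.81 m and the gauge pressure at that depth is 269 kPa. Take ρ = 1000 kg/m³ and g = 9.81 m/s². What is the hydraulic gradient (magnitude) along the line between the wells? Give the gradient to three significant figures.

Total head at P-1: h = 47.89 − 13.96 = 33.93 m.
Pressure head at P-2: ψ = P/(ρg) = 269×1000 / (1000 × 9.81) = 27.42 m.
Total head at P-2: h = z + ψ = 1.81 + 27.42 = 29.23 m.
Head difference: h(P-1) − h(P-2) = 33.93 − 29.23 = 4.70 m.
Hydraulic gradient: i = |Δh| / L = 4.70 / 1577 = 0.00298.

i ≈ 0.00298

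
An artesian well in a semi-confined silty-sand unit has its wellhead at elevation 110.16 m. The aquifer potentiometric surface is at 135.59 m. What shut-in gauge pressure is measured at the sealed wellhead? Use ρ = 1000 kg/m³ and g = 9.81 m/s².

Head above the cap: Δh = 135.59 − 110.16 = 25.43 m.
P = ρgΔh = 1000 × 9.81 × 25.43 = 249468 Pa ≈ 249 kPa.

P ≈ 249 kPa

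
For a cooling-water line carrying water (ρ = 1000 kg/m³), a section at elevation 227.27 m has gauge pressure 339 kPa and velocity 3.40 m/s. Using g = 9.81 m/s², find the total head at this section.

Pressure head ψ = P/(ρg) = 339×1000 / (1000 × 9.81) = 34.56 m.
Velocity head = v²/(2g) = 3.40² / (2 × 9.81) = 0.589 m.
h = z + ψ + v²/(2g) = 227.27 + 34.56 + 0.589 = 262.42 m.

h ≈ 262.42 m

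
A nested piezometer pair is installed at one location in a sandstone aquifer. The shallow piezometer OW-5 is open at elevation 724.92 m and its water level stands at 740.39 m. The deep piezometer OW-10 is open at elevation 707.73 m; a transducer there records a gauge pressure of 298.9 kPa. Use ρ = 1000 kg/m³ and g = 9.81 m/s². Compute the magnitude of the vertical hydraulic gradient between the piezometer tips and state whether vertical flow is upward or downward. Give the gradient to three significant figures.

Total head at OW-5: h = 740.39 m (water level in the standpipe).
Pressure head at OW-10: ψ = P/(ρg) = 298.9×1000 / (1000 × 9.81) = 30.47 m.
Total head at OW-10: h = z + ψ = 707.73 + 30.47 = 738.20 m.
Δh = h(OW-5) − h(OW-10) = 740.39 − 738.20 = 2.19 m.
Vertical separation Δz = 724.92 − 707.73 = 17.19 m.
|i_v| = |Δh| / Δz = 2.19 / 17.19 = 0.127.
Head is higher in the shallow piezometer, so vertical flow is downward (recharge condition).

|i_v| ≈ 0.127; vertical flow is downward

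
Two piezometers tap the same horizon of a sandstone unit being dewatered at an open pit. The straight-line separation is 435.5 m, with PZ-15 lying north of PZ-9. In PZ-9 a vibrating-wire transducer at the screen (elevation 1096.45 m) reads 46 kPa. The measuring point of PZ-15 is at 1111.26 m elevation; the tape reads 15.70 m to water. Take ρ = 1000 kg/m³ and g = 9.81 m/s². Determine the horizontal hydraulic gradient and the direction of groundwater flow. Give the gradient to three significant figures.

Pressure head at PZ-9: ψ = P/(ρg) = 46×1000 / (1000 × 9.81) = 4.69 m.
Total head at PZ-9: h = z + ψ = 1096.45 + 4.69 = 1101.14 m.
Total head at PZ-15: h = 1111.26 − 15.70 = 1095.56 m.
Head difference: h(PZ-9) − h(PZ-15) = 1101.14 − 1095.56 = 5.58 m.
Hydraulic gradient: i = |Δh| / L = 5.58 / 435.5 = 0.0128.
Flow is from higher to lower head: from PZ-9 toward PZ-15, i.e. toward the north.

i ≈ 0.0128; groundwater flows toward the north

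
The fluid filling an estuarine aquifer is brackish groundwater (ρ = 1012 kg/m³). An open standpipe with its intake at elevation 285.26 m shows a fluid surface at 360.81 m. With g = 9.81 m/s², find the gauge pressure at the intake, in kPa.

P ≈ 750 kPa

Pressure head ψ = h − z = 360.81 − 285.26 = 75.55 m.
P = ρgψ = 1012 × 9.81 × 75.55 = 750039 Pa ≈ 750 kPa.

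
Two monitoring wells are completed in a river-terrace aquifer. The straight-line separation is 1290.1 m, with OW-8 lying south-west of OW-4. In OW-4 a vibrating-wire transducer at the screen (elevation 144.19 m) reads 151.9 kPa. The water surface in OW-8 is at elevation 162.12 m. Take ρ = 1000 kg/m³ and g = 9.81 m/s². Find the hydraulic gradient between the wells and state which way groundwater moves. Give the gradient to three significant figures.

Pressure head at OW-4: ψ = P/(ρg) = 151.9×1000 / (1000 × 9.81) = 15.48 m.
Total head at OW-4: h = z + ψ = 144.19 + 15.48 = 159.67 m.
Total head at OW-8: h = 162.12 m (water level in the piezometer is the total head).
Head difference: h(OW-4) − h(OW-8) = 159.67 − 162.12 = -2.45 m.
Hydraulic gradient: i = |Δh| / L = 2.45 / 1290.1 = 0.00190.
Flow is from higher to lower head: from OW-8 toward OW-4, i.e. toward the north-east.

i ≈ 0.00190; groundwater flows toward the north-east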